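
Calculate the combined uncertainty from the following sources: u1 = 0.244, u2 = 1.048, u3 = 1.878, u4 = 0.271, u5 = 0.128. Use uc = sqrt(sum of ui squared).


uc = sqrt(0.244^2 + 1.048^2 + 1.878^2 + 0.271^2 + 0.128^2)
uc = sqrt(4.774549)
uc = 2.1851

2.1851


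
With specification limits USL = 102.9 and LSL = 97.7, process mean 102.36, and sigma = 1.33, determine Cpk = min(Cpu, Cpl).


Cpu = (USL - mean) / (3*sigma) = (102.9 - 102.36) / (3*1.33) = 0.1353
Cpl = (mean - LSL) / (3*sigma) = (102.36 - 97.7) / (3*1.33) = 1.1679
Cpk = min(Cpu, Cpl) = 0.1353

0.1353


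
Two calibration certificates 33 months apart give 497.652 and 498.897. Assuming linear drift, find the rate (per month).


rate = (v2 - v1) / months
= (498.897 - 497.652) / 33
= 1.2450 / 33
= 0.0377

0.0377


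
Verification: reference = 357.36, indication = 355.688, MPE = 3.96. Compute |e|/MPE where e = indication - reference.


e = indication - reference = 355.688 - 357.36 = -1.6720
|e| = 1.6720
ratio = |e| / MPE = 1.6720 / 3.96
ratio = 0.4222

0.4222


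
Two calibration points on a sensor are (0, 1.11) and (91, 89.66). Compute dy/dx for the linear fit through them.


slope = (y2 - y1) / (x2 - x1)
= (89.66 - 1.11) / (91 - 0)
= 88.5500 / 91
= 0.9731

0.9731


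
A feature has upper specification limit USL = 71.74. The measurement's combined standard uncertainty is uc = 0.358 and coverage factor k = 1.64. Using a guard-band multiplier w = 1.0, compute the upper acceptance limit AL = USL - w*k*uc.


U = k * uc = 1.64 * 0.358 = 0.58712
guard band g = w * U = 1.0 * 0.58712 = 0.58712
AL = USL - g = 71.74 - 0.58712
AL = 71.1529

71.1529


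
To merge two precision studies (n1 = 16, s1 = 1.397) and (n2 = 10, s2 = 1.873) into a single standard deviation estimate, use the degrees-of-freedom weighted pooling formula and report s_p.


s_p = sqrt(((n1-1)*s1^2 + (n2-1)*s2^2) / (n1+n2-2))
numerator = (16-1)*1.397^2 + (10-1)*1.873^2 = 29.274135 + 31.573161 = 60.847296
denominator = 16 + 10 - 2 = 24
s_p^2 = 60.847296 / 24 = 2.535304
s_p = sqrt(2.535304) = 1.5923

1.5923


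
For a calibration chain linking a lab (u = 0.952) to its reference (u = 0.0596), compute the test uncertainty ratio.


TUR = u_lab / u_ref
= 0.952 / 0.0596
= 15.9732

15.9732


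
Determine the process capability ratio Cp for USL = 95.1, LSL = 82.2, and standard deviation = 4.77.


Cp = (USL - LSL) / (6 * sigma)
= (95.1 - 82.2) / (6 * 4.77)
= 12.9000 / 28.6200
= 0.4507

0.4507


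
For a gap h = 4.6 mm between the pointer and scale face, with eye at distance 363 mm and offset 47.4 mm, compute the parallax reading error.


error = h * offset / d
= 4.6 * 47.4 / 363
= 0.6007

0.6007


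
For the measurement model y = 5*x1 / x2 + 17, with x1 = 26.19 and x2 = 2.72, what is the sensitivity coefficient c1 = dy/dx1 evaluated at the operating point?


y = 5*x1 / x2 + 17
dy/dx1 = 5/x2
Evaluate at x2 = 2.72: c1 = 5 / 2.72
c1 = 1.8382

1.8382


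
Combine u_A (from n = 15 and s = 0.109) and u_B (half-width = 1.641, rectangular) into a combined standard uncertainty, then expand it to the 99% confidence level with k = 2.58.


u_A = s / sqrt(n) = 0.109 / sqrt(15) = 0.028143679
u_B = half_width / sqrt(3) = 1.641 / sqrt(3) = 0.94743179
uc = sqrt(u_A^2 + u_B^2) = sqrt(0.028143679^2 + 0.94743179^2) = 0.94784971
U = k * uc = 2.58 * 0.94784971
U = 2.4455

2.4455


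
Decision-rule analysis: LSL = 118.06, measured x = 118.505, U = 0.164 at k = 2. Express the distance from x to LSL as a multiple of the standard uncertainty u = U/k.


u = U / k = 0.164 / 2 = 0.082
margin = |LSL - x| = |118.06 - 118.505| = 0.445
z = margin / u = 0.445 / 0.082
z = 5.4268

5.4268


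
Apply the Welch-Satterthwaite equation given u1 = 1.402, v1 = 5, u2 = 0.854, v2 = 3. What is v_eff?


uc = sqrt(u1^2 + u2^2) = sqrt(1.402^2 + 0.854^2) = 1.6416211
v_eff = uc^4 / (u1^4/v1 + u2^4/v2)
= 1.6416211^4 / (1.402^4/5 + 0.854^4/3)
= 7.2625929 / 0.95002043
v_eff = 7.6447

7.6447


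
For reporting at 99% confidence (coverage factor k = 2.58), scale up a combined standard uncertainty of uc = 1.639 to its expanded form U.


U = k * uc
U = 2.58 * 1.639
U = 4.2286

4.2286


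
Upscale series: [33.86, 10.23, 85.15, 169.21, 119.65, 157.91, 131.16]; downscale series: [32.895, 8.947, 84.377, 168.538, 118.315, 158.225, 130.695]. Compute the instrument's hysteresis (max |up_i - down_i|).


|33.86 - 32.895| = 0.9650
|10.23 - 8.947| = 1.2830
|85.15 - 84.377| = 0.7730
|169.21 - 168.538| = 0.6720
|119.65 - 118.315| = 1.3350
|157.91 - 158.225| = 0.3150
|131.16 - 130.695| = 0.4650
hysteresis = max(diffs) = 1.3350

1.3350


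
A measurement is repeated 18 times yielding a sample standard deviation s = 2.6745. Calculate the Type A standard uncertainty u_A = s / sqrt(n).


u_A = s / sqrt(n)
u_A = 2.6745 / sqrt(18)
u_A = 2.6745 / 4.2426407
u_A = 0.6304

0.6304


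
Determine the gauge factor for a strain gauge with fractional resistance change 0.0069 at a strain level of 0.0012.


GF = (dR/R) / epsilon
= 0.0069 / 0.0012
= 5.7500

5.7500


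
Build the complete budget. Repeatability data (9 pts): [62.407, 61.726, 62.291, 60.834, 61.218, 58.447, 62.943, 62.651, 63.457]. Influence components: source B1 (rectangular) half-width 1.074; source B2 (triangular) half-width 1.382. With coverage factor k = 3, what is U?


mean = (62.407 + 61.726 + 62.291 + 60.834 + 61.218 + 58.447 + 62.943 + 62.651 + 63.457) / 9 = 61.77488889
s = sqrt(sum((x - mean)^2)/(n-1)) = 1.4958325
u_A = s / sqrt(n) = 1.4958325 / sqrt(9) = 0.49861083
u_B1 = 1.074 / sqrt(3) = 0.62007419
u_B2 = 1.382 / sqrt(6) = 0.56419914
uc = sqrt(0.49861083^2 + 0.62007419^2 + 0.56419914^2) = 0.97541039
U = k * uc = 3 * 0.97541039
U = 2.9262

2.9262


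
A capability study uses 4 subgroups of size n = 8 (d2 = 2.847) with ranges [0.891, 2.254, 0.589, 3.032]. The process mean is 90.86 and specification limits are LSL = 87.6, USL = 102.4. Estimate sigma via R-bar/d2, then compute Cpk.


R_bar = (0.891 + 2.254 + 0.589 + 3.032) / 4 = 1.6915
sigma = R_bar / d2 = 1.6915 / 2.847 = 0.59413418
Cp = (USL - LSL)/(6*sigma) = (102.4 - 87.6)/(6*0.59413418) = 4.1517
Cpu = (102.4 - 90.86)/(3*0.59413418) = 6.4744
Cpl = (90.86 - 87.6)/(3*0.59413418) = 1.8290
Cpk = min(Cpu, Cpl) = 1.8290

1.8290


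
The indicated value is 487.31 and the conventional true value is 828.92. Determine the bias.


Systematic error = measured - true
= 487.31 - 828.92
= -341.6100

-341.6100


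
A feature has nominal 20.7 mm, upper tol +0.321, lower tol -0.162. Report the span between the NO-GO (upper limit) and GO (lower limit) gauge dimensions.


GO = nominal - lower_tol (smallest hole = maximum material condition)
GO = 20.7 - 0.162 = 20.538
NO-GO = nominal + upper_tol (largest hole = least material condition)
NO-GO = 20.7 + 0.321 = 21.021
spread = NO-GO - GO = 21.021 - 20.538 = 0.4830

0.4830


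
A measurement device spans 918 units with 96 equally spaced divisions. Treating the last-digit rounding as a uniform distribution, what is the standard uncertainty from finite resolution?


resolution = range / divisions
resolution = 918 / 96 = 9.5625
u_res = resolution / (2*sqrt(3))
u_res = 9.5625 / 3.4641016
u_res = 2.7605

2.7605


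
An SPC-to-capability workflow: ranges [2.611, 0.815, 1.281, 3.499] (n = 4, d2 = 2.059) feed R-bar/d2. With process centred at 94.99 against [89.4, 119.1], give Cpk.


R_bar = (2.611 + 0.815 + 1.281 + 3.499) / 4 = 2.0515
sigma = R_bar / d2 = 2.0515 / 2.059 = 0.99635746
Cp = (USL - LSL)/(6*sigma) = (119.1 - 89.4)/(6*0.99635746) = 4.9681
Cpu = (119.1 - 94.99)/(3*0.99635746) = 8.0660
Cpl = (94.99 - 89.4)/(3*0.99635746) = 1.8701
Cpk = min(Cpu, Cpl) = 1.8701

1.8701


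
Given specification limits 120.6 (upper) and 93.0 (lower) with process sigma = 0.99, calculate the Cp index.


Cp = (USL - LSL) / (6 * sigma)
= (120.6 - 93.0) / (6 * 0.99)
= 27.6000 / 5.9400
= 4.6465

4.6465


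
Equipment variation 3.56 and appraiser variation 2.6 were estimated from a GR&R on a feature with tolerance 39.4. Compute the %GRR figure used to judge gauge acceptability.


GRR = sqrt(EV^2 + AV^2) = sqrt(3.56^2 + 2.6^2) = 4.4083557
%GRR = GRR / tol * 100 = 4.4083557 / 39.4 * 100
%GRR = 11.1887

11.1887


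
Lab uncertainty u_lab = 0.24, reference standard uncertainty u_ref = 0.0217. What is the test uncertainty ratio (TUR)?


TUR = u_lab / u_ref
= 0.24 / 0.0217
= 11.0599

11.0599


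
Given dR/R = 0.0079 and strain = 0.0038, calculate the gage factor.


GF = (dR/R) / epsilon
= 0.0079 / 0.0038
= 2.0789

2.0789


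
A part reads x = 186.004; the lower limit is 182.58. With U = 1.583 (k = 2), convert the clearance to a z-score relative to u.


u = U / k = 1.583 / 2 = 0.7915
margin = |LSL - x| = |182.58 - 186.004| = 3.424
z = margin / u = 3.424 / 0.7915
z = 4.3260

4.3260


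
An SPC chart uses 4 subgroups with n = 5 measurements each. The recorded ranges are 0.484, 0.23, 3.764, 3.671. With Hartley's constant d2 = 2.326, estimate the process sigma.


R_bar = (0.484 + 0.23 + 3.764 + 3.671) / 4
R_bar = 8.149 / 4 = 2.03725
sigma_hat = R_bar / d2 = 2.03725 / 2.326 = 0.8759

0.8759


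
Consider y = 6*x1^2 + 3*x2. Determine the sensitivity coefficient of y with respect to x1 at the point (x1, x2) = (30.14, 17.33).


y = 6*x1^2 + 3*x2
dy/dx1 = 2*6*x1
Evaluate at x1 = 30.14: c1 = 12 * 30.14
c1 = 361.6800

361.6800


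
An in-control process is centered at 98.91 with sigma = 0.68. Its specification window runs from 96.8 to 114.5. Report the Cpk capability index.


Cpu = (USL - mean) / (3*sigma) = (114.5 - 98.91) / (3*0.68) = 7.6422
Cpl = (mean - LSL) / (3*sigma) = (98.91 - 96.8) / (3*0.68) = 1.0343
Cpk = min(Cpu, Cpl) = 1.0343

1.0343


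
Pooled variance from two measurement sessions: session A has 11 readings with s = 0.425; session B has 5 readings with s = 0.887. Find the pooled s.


s_p = sqrt(((n1-1)*s1^2 + (n2-1)*s2^2) / (n1+n2-2))
numerator = (11-1)*0.425^2 + (5-1)*0.887^2 = 1.80625 + 3.147076 = 4.953326
denominator = 11 + 5 - 2 = 14
s_p^2 = 4.953326 / 14 = 0.353809
s_p = sqrt(0.353809) = 0.5948

0.5948


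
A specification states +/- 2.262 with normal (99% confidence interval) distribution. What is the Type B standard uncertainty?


u_B = half_width / 2.576
u_B = 2.262 / 2.576
u_B = 0.8781

0.8781


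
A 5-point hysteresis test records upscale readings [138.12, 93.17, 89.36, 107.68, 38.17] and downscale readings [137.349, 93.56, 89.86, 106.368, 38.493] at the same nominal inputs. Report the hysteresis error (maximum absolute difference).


|138.12 - 137.349| = 0.7710
|93.17 - 93.56| = 0.3900
|89.36 - 89.86| = 0.5000
|107.68 - 106.368| = 1.3120
|38.17 - 38.493| = 0.3230
hysteresis = max(diffs) = 1.3120

1.3120


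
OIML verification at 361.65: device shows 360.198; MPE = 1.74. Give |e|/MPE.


e = indication - reference = 360.198 - 361.65 = -1.4520
|e| = 1.4520
ratio = |e| / MPE = 1.4520 / 1.74
ratio = 0.8345

0.8345


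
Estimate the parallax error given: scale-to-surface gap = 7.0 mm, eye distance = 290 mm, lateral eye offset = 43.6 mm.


error = h * offset / d
= 7.0 * 43.6 / 290
= 1.0524

1.0524


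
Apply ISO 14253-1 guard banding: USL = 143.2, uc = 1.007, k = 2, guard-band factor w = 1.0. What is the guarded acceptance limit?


U = k * uc = 2 * 1.007 = 2.014
guard band g = w * U = 1.0 * 2.014 = 2.014
AL = USL - g = 143.2 - 2.014
AL = 141.1860

141.1860


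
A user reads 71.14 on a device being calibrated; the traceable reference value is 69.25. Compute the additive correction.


Correction = standard - reading
= 69.25 - 71.14
= -1.8900

-1.8900


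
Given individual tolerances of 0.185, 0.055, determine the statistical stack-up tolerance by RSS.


RSS = sqrt(0.185^2 + 0.055^2)
= sqrt(0.03725)
= 0.1930

0.1930


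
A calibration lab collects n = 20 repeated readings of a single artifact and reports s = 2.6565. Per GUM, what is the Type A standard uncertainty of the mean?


u_A = s / sqrt(n)
u_A = 2.6565 / sqrt(20)
u_A = 2.6565 / 4.472136
u_A = 0.5940

0.5940


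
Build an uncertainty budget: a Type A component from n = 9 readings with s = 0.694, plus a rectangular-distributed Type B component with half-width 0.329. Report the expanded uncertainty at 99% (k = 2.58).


u_A = s / sqrt(n) = 0.694 / sqrt(9) = 0.23133333
u_B = half_width / sqrt(3) = 0.329 / sqrt(3) = 0.18994824
uc = sqrt(u_A^2 + u_B^2) = sqrt(0.23133333^2 + 0.18994824^2) = 0.29932498
U = k * uc = 2.58 * 0.29932498
U = 0.7723

0.7723


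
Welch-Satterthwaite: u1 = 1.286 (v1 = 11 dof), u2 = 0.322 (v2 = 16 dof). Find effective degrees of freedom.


uc = sqrt(u1^2 + u2^2) = sqrt(1.286^2 + 0.322^2) = 1.3256998
v_eff = uc^4 / (u1^4/v1 + u2^4/v2)
= 1.3256998^4 / (1.286^4/11 + 0.322^4/16)
= 3.0887358 / 0.24931201
v_eff = 12.3890

12.3890


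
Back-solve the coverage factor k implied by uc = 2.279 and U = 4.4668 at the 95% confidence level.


k = U / uc
k = 4.4668 / 2.279
k = 1.96

1.96


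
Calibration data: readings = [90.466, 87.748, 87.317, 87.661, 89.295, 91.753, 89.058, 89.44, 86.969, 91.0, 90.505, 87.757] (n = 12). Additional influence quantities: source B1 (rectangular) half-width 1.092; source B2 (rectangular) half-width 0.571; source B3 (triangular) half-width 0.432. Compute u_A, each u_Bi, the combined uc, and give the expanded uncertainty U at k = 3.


mean = (90.466 + 87.748 + 87.317 + 87.661 + 89.295 + 91.753 + 89.058 + 89.44 + 86.969 + 91.0 + 90.505 + 87.757) / 12 = 89.08075
s = sqrt(sum((x - mean)^2)/(n-1)) = 1.5972094
u_A = s / sqrt(n) = 1.5972094 / sqrt(12) = 0.46107464
u_B1 = 1.092 / sqrt(3) = 0.63046649
u_B2 = 0.571 / sqrt(3) = 0.329667
u_B3 = 0.432 / sqrt(6) = 0.17636326
uc = sqrt(0.46107464^2 + 0.63046649^2 + 0.329667^2 + 0.17636326^2) = 0.86594581
U = k * uc = 3 * 0.86594581
U = 2.5978

2.5978


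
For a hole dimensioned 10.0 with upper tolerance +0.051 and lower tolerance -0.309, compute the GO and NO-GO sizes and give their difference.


GO = nominal - lower_tol (smallest hole = maximum material condition)
GO = 10.0 - 0.309 = 9.691
NO-GO = nominal + upper_tol (largest hole = least material condition)
NO-GO = 10.0 + 0.051 = 10.051
spread = NO-GO - GO = 10.051 - 9.691 = 0.3600

0.3600


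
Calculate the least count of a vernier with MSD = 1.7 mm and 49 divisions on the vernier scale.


LC = MSD / n_div
= 1.7 / 49
= 0.0347

0.0347


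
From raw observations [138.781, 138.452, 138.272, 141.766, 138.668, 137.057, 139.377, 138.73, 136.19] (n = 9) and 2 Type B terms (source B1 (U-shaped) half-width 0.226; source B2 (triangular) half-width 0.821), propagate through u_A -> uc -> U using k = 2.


mean = (138.781 + 138.452 + 138.272 + 141.766 + 138.668 + 137.057 + 139.377 + 138.73 + 136.19) / 9 = 138.5881111
s = sqrt(sum((x - mean)^2)/(n-1)) = 1.5410522
u_A = s / sqrt(n) = 1.5410522 / sqrt(9) = 0.51368407
u_B1 = 0.226 / sqrt(2) = 0.15980613
u_B2 = 0.821 / sqrt(6) = 0.33517185
uc = sqrt(0.51368407^2 + 0.15980613^2 + 0.33517185^2) = 0.63383712
U = k * uc = 2 * 0.63383712
U = 1.2677

1.2677


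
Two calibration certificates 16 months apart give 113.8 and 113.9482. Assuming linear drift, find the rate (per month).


rate = (v2 - v1) / months
= (113.9482 - 113.8) / 16
= 0.1482 / 16
= 0.0093

0.0093


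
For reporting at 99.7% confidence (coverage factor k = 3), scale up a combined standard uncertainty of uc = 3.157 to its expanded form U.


U = k * uc
U = 3 * 3.157
U = 9.4710

9.4710


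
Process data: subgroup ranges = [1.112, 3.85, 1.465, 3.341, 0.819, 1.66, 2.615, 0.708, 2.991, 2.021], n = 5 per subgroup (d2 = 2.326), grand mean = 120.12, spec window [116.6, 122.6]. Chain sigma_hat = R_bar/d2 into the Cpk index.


R_bar = (1.112 + 3.85 + 1.465 + 3.341 + 0.819 + 1.66 + 2.615 + 0.708 + 2.991 + 2.021) / 10 = 2.0582
sigma = R_bar / d2 = 2.0582 / 2.326 = 0.88486672
Cp = (USL - LSL)/(6*sigma) = (122.6 - 116.6)/(6*0.88486672) = 1.1301
Cpu = (122.6 - 120.12)/(3*0.88486672) = 0.9342
Cpl = (120.12 - 116.6)/(3*0.88486672) = 1.3260
Cpk = min(Cpu, Cpl) = 0.9342

0.9342


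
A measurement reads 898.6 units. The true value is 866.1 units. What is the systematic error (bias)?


Systematic error = measured - true
= 898.6 - 866.1
= 32.5000

32.5000


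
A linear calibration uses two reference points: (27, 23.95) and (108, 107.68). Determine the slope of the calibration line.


slope = (y2 - y1) / (x2 - x1)
= (107.68 - 23.95) / (108 - 27)
= 83.7300 / 81
= 1.0337

1.0337


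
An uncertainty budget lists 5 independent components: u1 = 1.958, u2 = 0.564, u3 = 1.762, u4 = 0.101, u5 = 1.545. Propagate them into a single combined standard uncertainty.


uc = sqrt(1.958^2 + 0.564^2 + 1.762^2 + 0.101^2 + 1.545^2)
uc = sqrt(9.65373)
uc = 3.1070

3.1070


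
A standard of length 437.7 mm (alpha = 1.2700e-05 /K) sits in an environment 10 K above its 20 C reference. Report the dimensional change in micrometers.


dL = L * alpha * dT
= 437.7 * 1.2700e-05 * 10
= 0.0555879 mm
dL_um = 0.0555879 * 1000 = 55.5879 um

55.5879


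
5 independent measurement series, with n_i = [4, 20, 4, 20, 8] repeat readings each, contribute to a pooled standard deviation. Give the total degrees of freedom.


nu = sum_i (n_i - 1)
nu = ((4 - 1) + (20 - 1) + (4 - 1) + (20 - 1) + (8 - 1))
nu = 3 + 19 + 3 + 19 + 7
nu = 51

51


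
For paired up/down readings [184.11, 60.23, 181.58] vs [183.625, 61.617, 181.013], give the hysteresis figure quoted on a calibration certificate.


|184.11 - 183.625| = 0.4850
|60.23 - 61.617| = 1.3870
|181.58 - 181.013| = 0.5670
hysteresis = max(diffs) = 1.3870

1.3870


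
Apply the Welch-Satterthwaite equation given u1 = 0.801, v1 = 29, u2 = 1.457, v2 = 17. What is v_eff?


uc = sqrt(u1^2 + u2^2) = sqrt(0.801^2 + 1.457^2) = 1.6626635
v_eff = uc^4 / (u1^4/v1 + u2^4/v2)
= 1.6626635^4 / (0.801^4/29 + 1.457^4/17)
= 7.6421833 / 0.27928241
v_eff = 27.3636

27.3636


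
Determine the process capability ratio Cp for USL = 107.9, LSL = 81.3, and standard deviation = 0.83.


Cp = (USL - LSL) / (6 * sigma)
= (107.9 - 81.3) / (6 * 0.83)
= 26.6000 / 4.9800
= 5.3414

5.3414


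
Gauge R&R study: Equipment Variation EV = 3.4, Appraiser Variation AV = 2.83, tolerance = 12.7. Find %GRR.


GRR = sqrt(EV^2 + AV^2) = sqrt(3.4^2 + 2.83^2) = 4.4236749
%GRR = GRR / tol * 100 = 4.4236749 / 12.7 * 100
%GRR = 34.8321

34.8321


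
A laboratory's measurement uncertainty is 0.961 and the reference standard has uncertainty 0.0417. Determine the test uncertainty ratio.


TUR = u_lab / u_ref
= 0.961 / 0.0417
= 23.0456

23.0456


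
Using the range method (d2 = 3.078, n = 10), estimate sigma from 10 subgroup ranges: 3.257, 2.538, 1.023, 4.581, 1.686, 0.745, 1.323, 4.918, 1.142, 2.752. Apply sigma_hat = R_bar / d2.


R_bar = (3.257 + 2.538 + 1.023 + 4.581 + 1.686 + 0.745 + 1.323 + 4.918 + 1.142 + 2.752) / 10
R_bar = 23.965 / 10 = 2.3965
sigma_hat = R_bar / d2 = 2.3965 / 3.078 = 0.7786

0.7786


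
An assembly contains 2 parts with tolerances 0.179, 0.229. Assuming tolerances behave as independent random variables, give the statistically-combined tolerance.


RSS = sqrt(0.179^2 + 0.229^2)
= sqrt(0.084482)
= 0.2907

0.2907


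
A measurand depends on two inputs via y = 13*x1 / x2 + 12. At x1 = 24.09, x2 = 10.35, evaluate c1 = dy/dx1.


y = 13*x1 / x2 + 12
dy/dx1 = 13/x2
Evaluate at x2 = 10.35: c1 = 13 / 10.35
c1 = 1.2560

1.2560


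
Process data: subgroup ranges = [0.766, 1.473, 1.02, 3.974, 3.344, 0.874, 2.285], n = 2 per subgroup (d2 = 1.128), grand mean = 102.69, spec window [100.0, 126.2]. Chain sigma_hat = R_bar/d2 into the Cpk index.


R_bar = (0.766 + 1.473 + 1.02 + 3.974 + 3.344 + 0.874 + 2.285) / 7 = 1.9622857
sigma = R_bar / d2 = 1.9622857 / 1.128 = 1.739615
Cp = (USL - LSL)/(6*sigma) = (126.2 - 100.0)/(6*1.739615) = 2.5101
Cpu = (126.2 - 102.69)/(3*1.739615) = 4.5048
Cpl = (102.69 - 100.0)/(3*1.739615) = 0.5154
Cpk = min(Cpu, Cpl) = 0.5154

0.5154


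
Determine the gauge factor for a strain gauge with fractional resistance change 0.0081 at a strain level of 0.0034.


GF = (dR/R) / epsilon
= 0.0081 / 0.0034
= 2.3824

2.3824


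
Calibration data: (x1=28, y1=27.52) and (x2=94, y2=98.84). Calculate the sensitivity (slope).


slope = (y2 - y1) / (x2 - x1)
= (98.84 - 27.52) / (94 - 28)
= 71.3200 / 66
= 1.0806

1.0806


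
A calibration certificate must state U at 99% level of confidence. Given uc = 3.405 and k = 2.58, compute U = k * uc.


U = k * uc
U = 2.58 * 3.405
U = 8.7849

8.7849


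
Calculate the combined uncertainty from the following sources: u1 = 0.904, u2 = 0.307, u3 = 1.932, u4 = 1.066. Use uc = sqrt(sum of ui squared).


uc = sqrt(0.904^2 + 0.307^2 + 1.932^2 + 1.066^2)
uc = sqrt(5.780445)
uc = 2.4043

2.4043


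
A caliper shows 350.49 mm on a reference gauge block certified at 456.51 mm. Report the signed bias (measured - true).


Systematic error = measured - true
= 350.49 - 456.51
= -106.0200

-106.0200


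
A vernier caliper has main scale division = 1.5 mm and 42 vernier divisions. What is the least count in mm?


LC = MSD / n_div
= 1.5 / 42
= 0.0357

0.0357


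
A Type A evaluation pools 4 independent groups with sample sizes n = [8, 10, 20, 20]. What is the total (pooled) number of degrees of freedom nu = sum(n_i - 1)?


nu = sum_i (n_i - 1)
nu = ((8 - 1) + (10 - 1) + (20 - 1) + (20 - 1))
nu = 7 + 9 + 19 + 19
nu = 54

54


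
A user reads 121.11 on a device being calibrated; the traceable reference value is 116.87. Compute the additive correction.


Correction = standard - reading
= 116.87 - 121.11
= -4.2400

-4.2400


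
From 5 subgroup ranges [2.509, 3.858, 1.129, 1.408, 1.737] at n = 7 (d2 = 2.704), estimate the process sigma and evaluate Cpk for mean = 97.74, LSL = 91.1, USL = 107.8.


R_bar = (2.509 + 3.858 + 1.129 + 1.408 + 1.737) / 5 = 2.1282
sigma = R_bar / d2 = 2.1282 / 2.704 = 0.78705621
Cp = (USL - LSL)/(6*sigma) = (107.8 - 91.1)/(6*0.78705621) = 3.5364
Cpu = (107.8 - 97.74)/(3*0.78705621) = 4.2606
Cpl = (97.74 - 91.1)/(3*0.78705621) = 2.8122
Cpk = min(Cpu, Cpl) = 2.8122

2.8122


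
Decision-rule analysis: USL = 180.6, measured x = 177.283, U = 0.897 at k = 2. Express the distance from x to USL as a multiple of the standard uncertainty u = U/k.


u = U / k = 0.897 / 2 = 0.4485
margin = |USL - x| = |180.6 - 177.283| = 3.317
z = margin / u = 3.317 / 0.4485
z = 7.3958

7.3958


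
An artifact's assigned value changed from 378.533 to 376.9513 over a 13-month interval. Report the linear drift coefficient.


rate = (v2 - v1) / months
= (376.9513 - 378.533) / 13
= -1.5817 / 13
= -0.1217

-0.1217


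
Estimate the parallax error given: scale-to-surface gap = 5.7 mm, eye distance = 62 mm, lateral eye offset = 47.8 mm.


error = h * offset / d
= 5.7 * 47.8 / 62
= 4.3945

4.3945


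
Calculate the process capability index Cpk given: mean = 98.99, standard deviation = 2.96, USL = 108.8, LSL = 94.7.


Cpu = (USL - mean) / (3*sigma) = (108.8 - 98.99) / (3*2.96) = 1.1047
Cpl = (mean - LSL) / (3*sigma) = (98.99 - 94.7) / (3*2.96) = 0.4831
Cpk = min(Cpu, Cpl) = 0.4831

0.4831


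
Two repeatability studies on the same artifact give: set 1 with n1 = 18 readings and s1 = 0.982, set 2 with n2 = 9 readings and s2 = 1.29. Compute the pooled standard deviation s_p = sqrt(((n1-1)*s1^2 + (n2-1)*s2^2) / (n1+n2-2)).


s_p = sqrt(((n1-1)*s1^2 + (n2-1)*s2^2) / (n1+n2-2))
numerator = (18-1)*0.982^2 + (9-1)*1.29^2 = 16.393508 + 13.3128 = 29.706308
denominator = 18 + 9 - 2 = 25
s_p^2 = 29.706308 / 25 = 1.1882523
s_p = sqrt(1.1882523) = 1.0901

1.0901


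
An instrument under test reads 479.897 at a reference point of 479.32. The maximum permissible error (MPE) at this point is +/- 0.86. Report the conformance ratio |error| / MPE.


e = indication - reference = 479.897 - 479.32 = 0.5770
|e| = 0.5770
ratio = |e| / MPE = 0.5770 / 0.86
ratio = 0.6709

0.6709


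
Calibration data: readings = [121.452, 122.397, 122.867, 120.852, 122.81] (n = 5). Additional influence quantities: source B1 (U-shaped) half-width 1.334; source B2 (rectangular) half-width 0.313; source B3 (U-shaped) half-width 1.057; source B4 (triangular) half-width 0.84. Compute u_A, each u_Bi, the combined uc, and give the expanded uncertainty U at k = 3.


mean = (121.452 + 122.397 + 122.867 + 120.852 + 122.81) / 5 = 122.0756
s = sqrt(sum((x - mean)^2)/(n-1)) = 0.88812009
u_A = s / sqrt(n) = 0.88812009 / sqrt(5) = 0.39717938
u_B1 = 1.334 / sqrt(2) = 0.94328045
u_B2 = 0.313 / sqrt(3) = 0.18071063
u_B3 = 1.057 / sqrt(2) = 0.74741187
u_B4 = 0.84 / sqrt(6) = 0.34292856
uc = sqrt(0.39717938^2 + 0.94328045^2 + 0.18071063^2 + 0.74741187^2 + 0.34292856^2) = 1.3252963
U = k * uc = 3 * 1.3252963
U = 3.9759

3.9759


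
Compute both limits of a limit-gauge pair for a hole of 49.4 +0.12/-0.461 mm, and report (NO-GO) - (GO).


GO = nominal - lower_tol (smallest hole = maximum material condition)
GO = 49.4 - 0.461 = 48.939
NO-GO = nominal + upper_tol (largest hole = least material condition)
NO-GO = 49.4 + 0.12 = 49.52
spread = NO-GO - GO = 49.52 - 48.939 = 0.5810

0.5810


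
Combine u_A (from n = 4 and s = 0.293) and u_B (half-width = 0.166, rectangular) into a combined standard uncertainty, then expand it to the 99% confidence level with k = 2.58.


u_A = s / sqrt(n) = 0.293 / sqrt(4) = 0.1465
u_B = half_width / sqrt(3) = 0.166 / sqrt(3) = 0.095840145
uc = sqrt(u_A^2 + u_B^2) = sqrt(0.1465^2 + 0.095840145^2) = 0.17506451
U = k * uc = 2.58 * 0.17506451
U = 0.4517

0.4517


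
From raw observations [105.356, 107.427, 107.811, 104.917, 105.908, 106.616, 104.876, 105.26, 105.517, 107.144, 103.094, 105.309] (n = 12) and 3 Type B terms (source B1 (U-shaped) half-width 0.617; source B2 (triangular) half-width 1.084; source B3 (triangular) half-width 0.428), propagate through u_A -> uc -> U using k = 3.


mean = (105.356 + 107.427 + 107.811 + 104.917 + 105.908 + 106.616 + 104.876 + 105.26 + 105.517 + 107.144 + 103.094 + 105.309) / 12 = 105.7695833
s = sqrt(sum((x - mean)^2)/(n-1)) = 1.3118277
u_A = s / sqrt(n) = 1.3118277 / sqrt(12) = 0.37869204
u_B1 = 0.617 / sqrt(2) = 0.43628488
u_B2 = 1.084 / sqrt(6) = 0.44254115
u_B3 = 0.428 / sqrt(6) = 0.17473027
uc = sqrt(0.37869204^2 + 0.43628488^2 + 0.44254115^2 + 0.17473027^2) = 0.74841532
U = k * uc = 3 * 0.74841532
U = 2.2452

2.2452


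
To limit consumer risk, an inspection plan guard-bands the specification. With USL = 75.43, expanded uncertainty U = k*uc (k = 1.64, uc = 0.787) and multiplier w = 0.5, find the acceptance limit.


U = k * uc = 1.64 * 0.787 = 1.29068
guard band g = w * U = 0.5 * 1.29068 = 0.64534
AL = USL - g = 75.43 - 0.64534
AL = 74.7847

74.7847


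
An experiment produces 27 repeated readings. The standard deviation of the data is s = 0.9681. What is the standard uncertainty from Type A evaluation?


u_A = s / sqrt(n)
u_A = 0.9681 / sqrt(27)
u_A = 0.9681 / 5.1961524
u_A = 0.1863

0.1863


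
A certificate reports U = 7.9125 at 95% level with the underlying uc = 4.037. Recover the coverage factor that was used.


k = U / uc
k = 7.9125 / 4.037
k = 1.96

1.96


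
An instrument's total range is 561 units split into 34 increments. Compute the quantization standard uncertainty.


resolution = range / divisions
resolution = 561 / 34 = 16.5
u_res = resolution / (2*sqrt(3))
u_res = 16.5 / 3.4641016
u_res = 4.7631

4.7631


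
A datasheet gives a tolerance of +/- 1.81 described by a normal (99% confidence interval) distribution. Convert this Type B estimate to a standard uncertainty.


u_B = half_width / 2.576
u_B = 1.81 / 2.576
u_B = 0.7026

0.7026


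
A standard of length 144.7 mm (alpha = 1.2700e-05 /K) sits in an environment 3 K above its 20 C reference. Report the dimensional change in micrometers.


dL = L * alpha * dT
= 144.7 * 1.2700e-05 * 3
= 0.0055131 mm
dL_um = 0.0055131 * 1000 = 5.5131 um

5.5131


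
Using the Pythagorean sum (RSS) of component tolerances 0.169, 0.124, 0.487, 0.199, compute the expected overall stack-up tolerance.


RSS = sqrt(0.169^2 + 0.124^2 + 0.487^2 + 0.199^2)
= sqrt(0.320707)
= 0.5663

0.5663


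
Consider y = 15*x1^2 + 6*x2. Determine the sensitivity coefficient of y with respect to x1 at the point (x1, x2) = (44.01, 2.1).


y = 15*x1^2 + 6*x2
dy/dx1 = 2*15*x1
Evaluate at x1 = 44.01: c1 = 30 * 44.01
c1 = 1320.3000

1320.3000


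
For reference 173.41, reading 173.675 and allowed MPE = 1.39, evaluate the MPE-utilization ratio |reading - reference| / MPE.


e = indication - reference = 173.675 - 173.41 = 0.2650
|e| = 0.2650
ratio = |e| / MPE = 0.2650 / 1.39
ratio = 0.1906

0.1906


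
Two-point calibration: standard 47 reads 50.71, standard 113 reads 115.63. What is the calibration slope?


slope = (y2 - y1) / (x2 - x1)
= (115.63 - 50.71) / (113 - 47)
= 64.9200 / 66
= 0.9836

0.9836


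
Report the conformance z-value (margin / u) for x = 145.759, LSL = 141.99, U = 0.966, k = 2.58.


u = U / k = 0.966 / 2.58 = 0.3744186
margin = |LSL - x| = |141.99 - 145.759| = 3.769
z = margin / u = 3.769 / 0.3744186
z = 10.0663

10.0663


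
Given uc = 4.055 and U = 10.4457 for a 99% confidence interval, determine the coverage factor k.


k = U / uc
k = 10.4457 / 4.055
k = 2.576

2.576


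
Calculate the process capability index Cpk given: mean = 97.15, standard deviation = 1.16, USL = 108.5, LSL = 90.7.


Cpu = (USL - mean) / (3*sigma) = (108.5 - 97.15) / (3*1.16) = 3.2615
Cpl = (mean - LSL) / (3*sigma) = (97.15 - 90.7) / (3*1.16) = 1.8534
Cpk = min(Cpu, Cpl) = 1.8534

1.8534


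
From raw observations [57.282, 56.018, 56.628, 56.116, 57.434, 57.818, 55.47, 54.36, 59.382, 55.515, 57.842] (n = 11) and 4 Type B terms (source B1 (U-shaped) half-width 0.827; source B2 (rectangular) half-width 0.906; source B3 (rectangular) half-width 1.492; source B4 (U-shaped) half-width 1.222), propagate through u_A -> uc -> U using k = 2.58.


mean = (57.282 + 56.018 + 56.628 + 56.116 + 57.434 + 57.818 + 55.47 + 54.36 + 59.382 + 55.515 + 57.842) / 11 = 56.715
s = sqrt(sum((x - mean)^2)/(n-1)) = 1.4080592
u_A = s / sqrt(n) = 1.4080592 / sqrt(11) = 0.42454582
u_B1 = 0.827 / sqrt(2) = 0.58477731
u_B2 = 0.906 / sqrt(3) = 0.52307934
u_B3 = 1.492 / sqrt(3) = 0.8614066
u_B4 = 1.222 / sqrt(2) = 0.86408449
uc = sqrt(0.42454582^2 + 0.58477731^2 + 0.52307934^2 + 0.8614066^2 + 0.86408449^2) = 1.5114493
U = k * uc = 2.58 * 1.5114493
U = 3.8995

3.8995


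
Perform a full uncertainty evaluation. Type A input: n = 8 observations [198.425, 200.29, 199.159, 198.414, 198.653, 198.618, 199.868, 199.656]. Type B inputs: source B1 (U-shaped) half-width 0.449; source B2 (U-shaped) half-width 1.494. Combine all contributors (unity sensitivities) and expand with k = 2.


mean = (198.425 + 200.29 + 199.159 + 198.414 + 198.653 + 198.618 + 199.868 + 199.656) / 8 = 199.135375
s = sqrt(sum((x - mean)^2)/(n-1)) = 0.7237683
u_A = s / sqrt(n) = 0.7237683 / sqrt(8) = 0.25589074
u_B1 = 0.449 / sqrt(2) = 0.31749094
u_B2 = 1.494 / sqrt(2) = 1.0564175
uc = sqrt(0.25589074^2 + 0.31749094^2 + 1.0564175^2) = 1.1323862
U = k * uc = 2 * 1.1323862
U = 2.2648

2.2648


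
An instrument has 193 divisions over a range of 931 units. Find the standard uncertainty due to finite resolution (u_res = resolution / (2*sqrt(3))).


resolution = range / divisions
resolution = 931 / 193 = 4.8238342
u_res = resolution / (2*sqrt(3))
u_res = 4.8238342 / 3.4641016
u_res = 1.3925

1.3925


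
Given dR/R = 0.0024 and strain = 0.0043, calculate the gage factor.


GF = (dR/R) / epsilon
= 0.0024 / 0.0043
= 0.5581

0.5581


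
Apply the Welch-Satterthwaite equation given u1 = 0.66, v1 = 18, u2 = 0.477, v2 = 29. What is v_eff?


uc = sqrt(u1^2 + u2^2) = sqrt(0.66^2 + 0.477^2) = 0.81432733
v_eff = uc^4 / (u1^4/v1 + u2^4/v2)
= 0.81432733^4 / (0.66^4/18 + 0.477^4/29)
= 0.43974007 / 0.012326673
v_eff = 35.6739

35.6739


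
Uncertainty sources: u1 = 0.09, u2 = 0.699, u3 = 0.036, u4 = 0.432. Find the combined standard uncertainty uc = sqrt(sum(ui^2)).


uc = sqrt(0.09^2 + 0.699^2 + 0.036^2 + 0.432^2)
uc = sqrt(0.684621)
uc = 0.8274

0.8274


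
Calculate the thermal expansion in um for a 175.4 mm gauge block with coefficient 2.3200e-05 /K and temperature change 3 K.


dL = L * alpha * dT
= 175.4 * 2.3200e-05 * 3
= 0.0122078 mm
dL_um = 0.0122078 * 1000 = 12.2078 um

12.2078


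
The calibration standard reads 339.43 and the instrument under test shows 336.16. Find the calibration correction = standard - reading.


Correction = standard - reading
= 339.43 - 336.16
= 3.2700

3.2700


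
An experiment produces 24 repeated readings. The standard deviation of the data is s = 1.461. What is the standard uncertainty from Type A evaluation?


u_A = s / sqrt(n)
u_A = 1.461 / sqrt(24)
u_A = 1.461 / 4.8989795
u_A = 0.2982

0.2982


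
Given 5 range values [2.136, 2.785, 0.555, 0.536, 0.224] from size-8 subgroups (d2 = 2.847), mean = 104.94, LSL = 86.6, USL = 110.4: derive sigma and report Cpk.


R_bar = (2.136 + 2.785 + 0.555 + 0.536 + 0.224) / 5 = 1.2472
sigma = R_bar / d2 = 1.2472 / 2.847 = 0.43807517
Cp = (USL - LSL)/(6*sigma) = (110.4 - 86.6)/(6*0.43807517) = 9.0548
Cpu = (110.4 - 104.94)/(3*0.43807517) = 4.1545
Cpl = (104.94 - 86.6)/(3*0.43807517) = 13.9550
Cpk = min(Cpu, Cpl) = 4.1545

4.1545


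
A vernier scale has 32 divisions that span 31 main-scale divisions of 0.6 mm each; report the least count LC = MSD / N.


LC = MSD / n_div
= 0.6 / 32
= 0.0187

0.0187


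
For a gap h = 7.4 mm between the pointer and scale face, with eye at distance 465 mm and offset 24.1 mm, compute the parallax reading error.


error = h * offset / d
= 7.4 * 24.1 / 465
= 0.3835

0.3835


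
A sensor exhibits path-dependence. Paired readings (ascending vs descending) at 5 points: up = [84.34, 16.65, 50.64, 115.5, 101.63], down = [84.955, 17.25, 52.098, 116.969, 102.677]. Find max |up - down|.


|84.34 - 84.955| = 0.6150
|16.65 - 17.25| = 0.6000
|50.64 - 52.098| = 1.4580
|115.5 - 116.969| = 1.4690
|101.63 - 102.677| = 1.0470
hysteresis = max(diffs) = 1.4690

1.4690


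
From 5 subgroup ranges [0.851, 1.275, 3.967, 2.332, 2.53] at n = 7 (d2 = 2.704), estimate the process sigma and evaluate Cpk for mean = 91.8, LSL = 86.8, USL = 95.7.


R_bar = (0.851 + 1.275 + 3.967 + 2.332 + 2.53) / 5 = 2.191
sigma = R_bar / d2 = 2.191 / 2.704 = 0.81028107
Cp = (USL - LSL)/(6*sigma) = (95.7 - 86.8)/(6*0.81028107) = 1.8306
Cpu = (95.7 - 91.8)/(3*0.81028107) = 1.6044
Cpl = (91.8 - 86.8)/(3*0.81028107) = 2.0569
Cpk = min(Cpu, Cpl) = 1.6044

1.6044


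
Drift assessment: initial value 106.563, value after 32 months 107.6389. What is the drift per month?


rate = (v2 - v1) / months
= (107.6389 - 106.563) / 32
= 1.0759 / 32
= 0.0336

0.0336


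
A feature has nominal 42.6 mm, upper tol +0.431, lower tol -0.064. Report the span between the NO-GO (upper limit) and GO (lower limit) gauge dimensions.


GO = nominal - lower_tol (smallest hole = maximum material condition)
GO = 42.6 - 0.064 = 42.536
NO-GO = nominal + upper_tol (largest hole = least material condition)
NO-GO = 42.6 + 0.431 = 43.031
spread = NO-GO - GO = 43.031 - 42.536 = 0.4950

0.4950


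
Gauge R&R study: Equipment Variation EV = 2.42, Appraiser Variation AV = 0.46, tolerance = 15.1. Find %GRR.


GRR = sqrt(EV^2 + AV^2) = sqrt(2.42^2 + 0.46^2) = 2.4633311
%GRR = GRR / tol * 100 = 2.4633311 / 15.1 * 100
%GRR = 16.3135

16.3135


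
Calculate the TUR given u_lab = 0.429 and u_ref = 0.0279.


TUR = u_lab / u_ref
= 0.429 / 0.0279
= 15.3763

15.3763


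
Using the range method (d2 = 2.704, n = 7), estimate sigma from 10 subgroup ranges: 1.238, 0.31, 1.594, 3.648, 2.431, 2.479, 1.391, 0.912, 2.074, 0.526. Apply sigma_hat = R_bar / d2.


R_bar = (1.238 + 0.31 + 1.594 + 3.648 + 2.431 + 2.479 + 1.391 + 0.912 + 2.074 + 0.526) / 10
R_bar = 16.603 / 10 = 1.6603
sigma_hat = R_bar / d2 = 1.6603 / 2.704 = 0.6140

0.6140


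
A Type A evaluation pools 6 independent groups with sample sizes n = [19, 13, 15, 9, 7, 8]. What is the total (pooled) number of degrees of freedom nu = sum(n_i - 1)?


nu = sum_i (n_i - 1)
nu = ((19 - 1) + (13 - 1) + (15 - 1) + (9 - 1) + (7 - 1) + (8 - 1))
nu = 18 + 12 + 14 + 8 + 6 + 7
nu = 65

65


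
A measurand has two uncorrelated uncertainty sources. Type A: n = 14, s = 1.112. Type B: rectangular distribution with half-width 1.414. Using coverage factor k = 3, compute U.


u_A = s / sqrt(n) = 1.112 / sqrt(14) = 0.2971945
u_B = half_width / sqrt(3) = 1.414 / sqrt(3) = 0.81637328
uc = sqrt(u_A^2 + u_B^2) = sqrt(0.2971945^2 + 0.81637328^2) = 0.86878645
U = k * uc = 3 * 0.86878645
U = 2.6064

2.6064


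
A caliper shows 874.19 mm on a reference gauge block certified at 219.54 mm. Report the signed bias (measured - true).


Systematic error = measured - true
= 874.19 - 219.54
= 654.6500

654.6500


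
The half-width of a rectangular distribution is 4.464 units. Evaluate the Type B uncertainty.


u_B = half_width / sqrt(3)
u_B = 4.464 / 1.7320508
u_B = 2.5773

2.5773


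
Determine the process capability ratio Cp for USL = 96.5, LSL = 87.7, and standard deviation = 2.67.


Cp = (USL - LSL) / (6 * sigma)
= (96.5 - 87.7) / (6 * 2.67)
= 8.8000 / 16.0200
= 0.5493

0.5493


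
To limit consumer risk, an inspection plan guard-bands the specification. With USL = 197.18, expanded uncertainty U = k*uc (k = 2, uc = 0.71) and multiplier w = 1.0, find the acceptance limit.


U = k * uc = 2 * 0.71 = 1.42
guard band g = w * U = 1.0 * 1.42 = 1.42
AL = USL - g = 197.18 - 1.42
AL = 195.7600

195.7600


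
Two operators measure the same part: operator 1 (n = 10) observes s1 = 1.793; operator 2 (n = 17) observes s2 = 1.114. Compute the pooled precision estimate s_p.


s_p = sqrt(((n1-1)*s1^2 + (n2-1)*s2^2) / (n1+n2-2))
numerator = (10-1)*1.793^2 + (17-1)*1.114^2 = 28.933641 + 19.855936 = 48.789577
denominator = 10 + 17 - 2 = 25
s_p^2 = 48.789577 / 25 = 1.9515831
s_p = sqrt(1.9515831) = 1.3970

1.3970


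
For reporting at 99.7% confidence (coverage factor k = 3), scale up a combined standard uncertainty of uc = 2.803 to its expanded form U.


U = k * uc
U = 3 * 2.803
U = 8.4090

8.4090


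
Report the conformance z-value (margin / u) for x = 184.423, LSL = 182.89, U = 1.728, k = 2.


u = U / k = 1.728 / 2 = 0.864
margin = |LSL - x| = |182.89 - 184.423| = 1.533
z = margin / u = 1.533 / 0.864
z = 1.7743

1.7743


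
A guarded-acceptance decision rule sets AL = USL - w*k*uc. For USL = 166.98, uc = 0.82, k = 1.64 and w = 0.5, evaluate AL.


U = k * uc = 1.64 * 0.82 = 1.3448
guard band g = w * U = 0.5 * 1.3448 = 0.6724
AL = USL - g = 166.98 - 0.6724
AL = 166.3076

166.3076


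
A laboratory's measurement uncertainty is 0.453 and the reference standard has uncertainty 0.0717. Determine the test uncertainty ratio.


TUR = u_lab / u_ref
= 0.453 / 0.0717
= 6.3180

6.3180


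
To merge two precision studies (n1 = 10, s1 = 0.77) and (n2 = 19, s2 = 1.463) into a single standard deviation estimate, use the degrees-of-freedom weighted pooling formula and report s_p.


s_p = sqrt(((n1-1)*s1^2 + (n2-1)*s2^2) / (n1+n2-2))
numerator = (10-1)*0.77^2 + (19-1)*1.463^2 = 5.3361 + 38.526642 = 43.862742
denominator = 10 + 19 - 2 = 27
s_p^2 = 43.862742 / 27 = 1.624546
s_p = sqrt(1.624546) = 1.2746

1.2746


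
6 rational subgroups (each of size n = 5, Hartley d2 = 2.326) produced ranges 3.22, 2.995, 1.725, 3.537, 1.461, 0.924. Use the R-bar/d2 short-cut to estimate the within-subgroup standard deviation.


R_bar = (3.22 + 2.995 + 1.725 + 3.537 + 1.461 + 0.924) / 6
R_bar = 13.862 / 6 = 2.3103333
sigma_hat = R_bar / d2 = 2.3103333 / 2.326 = 0.9933

0.9933


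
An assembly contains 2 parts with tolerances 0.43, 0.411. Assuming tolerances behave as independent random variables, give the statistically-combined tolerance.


RSS = sqrt(0.43^2 + 0.411^2)
= sqrt(0.353821)
= 0.5948

0.5948


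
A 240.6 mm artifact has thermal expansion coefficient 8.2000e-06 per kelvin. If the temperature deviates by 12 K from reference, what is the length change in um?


dL = L * alpha * dT
= 240.6 * 8.2000e-06 * 12
= 0.0236750 mm
dL_um = 0.0236750 * 1000 = 23.6750 um

23.6750
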